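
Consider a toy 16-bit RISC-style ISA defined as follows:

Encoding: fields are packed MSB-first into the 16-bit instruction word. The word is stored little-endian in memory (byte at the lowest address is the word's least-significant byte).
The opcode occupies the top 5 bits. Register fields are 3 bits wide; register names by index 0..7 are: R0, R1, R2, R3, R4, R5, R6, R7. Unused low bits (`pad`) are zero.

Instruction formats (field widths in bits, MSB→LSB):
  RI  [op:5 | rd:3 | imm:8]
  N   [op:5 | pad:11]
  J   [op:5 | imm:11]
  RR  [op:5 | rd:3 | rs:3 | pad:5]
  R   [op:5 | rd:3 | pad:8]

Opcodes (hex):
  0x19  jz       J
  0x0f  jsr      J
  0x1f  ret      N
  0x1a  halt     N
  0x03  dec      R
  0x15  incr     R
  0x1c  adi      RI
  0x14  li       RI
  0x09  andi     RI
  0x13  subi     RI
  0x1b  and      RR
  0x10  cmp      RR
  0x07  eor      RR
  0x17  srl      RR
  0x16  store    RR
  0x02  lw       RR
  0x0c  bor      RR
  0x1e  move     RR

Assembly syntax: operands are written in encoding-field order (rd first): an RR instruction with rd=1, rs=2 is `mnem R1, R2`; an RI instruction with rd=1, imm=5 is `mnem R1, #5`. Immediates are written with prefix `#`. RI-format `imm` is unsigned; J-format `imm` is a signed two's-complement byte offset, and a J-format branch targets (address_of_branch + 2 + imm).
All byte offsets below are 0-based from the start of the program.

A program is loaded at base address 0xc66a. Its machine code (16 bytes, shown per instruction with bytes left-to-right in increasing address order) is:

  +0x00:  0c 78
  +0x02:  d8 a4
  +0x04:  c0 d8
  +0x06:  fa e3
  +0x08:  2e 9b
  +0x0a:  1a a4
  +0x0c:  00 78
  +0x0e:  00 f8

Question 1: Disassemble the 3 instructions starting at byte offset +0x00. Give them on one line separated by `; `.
jsr #12; li R4, #216; and R0, R6

@+00  little-endian(0c 78) = 0x780c
  top 5b → 0xf → jsr [J]
  imm@[10:0]=0xc ⇒ #12
@+02  little-endian(d8 a4) = 0xa4d8
  top 5b → 0x14 → li [RI]
  rd@[10:8]=0x4 ⇒ R4
  imm@[7:0]=0xd8 ⇒ #216
@+04  little-endian(c0 d8) = 0xd8c0
  top 5b → 0x1b → and [RR]
  rd@[10:8]=0x0 ⇒ R0
  rs@[7:5]=0x6 ⇒ R6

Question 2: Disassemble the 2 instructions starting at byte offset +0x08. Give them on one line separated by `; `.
subi R3, #46; li R4, #26

off 0x08: read 2e 9b as little → 0x9b2e
  top 5b → 0x13 → subi [RI]
  rd@[10:8]=0x3 ⇒ R3
  imm@[7:0]=0x2e ⇒ #46
off 0x0a: read 1a a4 as little → 0xa41a
  top 5b → 0x14 → li [RI]
  rd@[10:8]=0x4 ⇒ R4
  imm@[7:0]=0x1a ⇒ #26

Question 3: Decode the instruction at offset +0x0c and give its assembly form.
+0x0c: 00 78 ⇒ word 0x7800 (little)
  top 5b → 0xf → jsr [J]
  [10:0] imm=0 = #0

jsr #0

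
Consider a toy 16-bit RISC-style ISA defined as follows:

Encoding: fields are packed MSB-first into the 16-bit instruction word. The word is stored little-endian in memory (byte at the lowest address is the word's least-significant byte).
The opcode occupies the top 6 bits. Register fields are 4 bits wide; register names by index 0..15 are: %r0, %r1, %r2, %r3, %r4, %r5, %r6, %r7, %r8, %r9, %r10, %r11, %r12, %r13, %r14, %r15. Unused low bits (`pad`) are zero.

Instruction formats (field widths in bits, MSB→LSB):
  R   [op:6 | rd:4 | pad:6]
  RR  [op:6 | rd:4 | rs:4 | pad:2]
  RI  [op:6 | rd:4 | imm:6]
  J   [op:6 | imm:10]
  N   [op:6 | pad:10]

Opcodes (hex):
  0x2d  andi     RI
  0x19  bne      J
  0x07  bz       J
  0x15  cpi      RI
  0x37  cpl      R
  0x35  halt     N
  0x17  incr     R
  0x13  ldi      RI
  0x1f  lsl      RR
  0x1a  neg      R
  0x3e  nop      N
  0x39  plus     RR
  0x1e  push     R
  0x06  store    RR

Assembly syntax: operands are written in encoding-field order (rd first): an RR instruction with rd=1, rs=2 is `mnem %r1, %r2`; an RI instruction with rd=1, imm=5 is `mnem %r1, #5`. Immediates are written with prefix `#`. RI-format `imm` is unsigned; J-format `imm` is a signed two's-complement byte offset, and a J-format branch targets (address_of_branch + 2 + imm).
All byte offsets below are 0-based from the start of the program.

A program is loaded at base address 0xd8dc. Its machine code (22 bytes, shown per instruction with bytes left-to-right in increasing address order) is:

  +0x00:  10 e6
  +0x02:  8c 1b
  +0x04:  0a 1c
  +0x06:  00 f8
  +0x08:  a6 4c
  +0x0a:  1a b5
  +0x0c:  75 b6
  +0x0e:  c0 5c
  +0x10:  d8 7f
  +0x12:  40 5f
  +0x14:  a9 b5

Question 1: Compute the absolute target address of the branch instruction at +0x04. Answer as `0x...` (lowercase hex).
@+04  little-endian(0a 1c) = 0x1c0a
  op=0x1c0a>>10=0x7 ⇒ bz (J)
  [9:0] imm=10 = #10
  target = base 0xd8dc + off 0x04 + 2 + imm 10 = 0xd8ec

0xd8ec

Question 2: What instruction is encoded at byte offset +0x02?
[02] 8c 1b → 0x1b8c
  op=0x1b8c>>10=0x6 ⇒ store (RR)
  rd: (w>>6)&0xf=0xe → %r14
  rs: (w>>2)&0xf=0x3 → %r3

store %r14, %r3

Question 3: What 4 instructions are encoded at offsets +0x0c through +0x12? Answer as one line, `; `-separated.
andi %r9, #53; incr %r3; lsl %r15, %r6; incr %r13

off 0x0c: read 75 b6 as little → 0xb675
  top 6b → 0x2d → andi [RI]
  rd: (w>>6)&0xf=0x9 → %r9
  imm: (w>>0)&0x3f=0x35 → #53
off 0x0e: read c0 5c as little → 0x5cc0
  top 6b → 0x17 → incr [R]
  rd: (w>>6)&0xf=0x3 → %r3
off 0x10: read d8 7f as little → 0x7fd8
  top 6b → 0x1f → lsl [RR]
  rd: (w>>6)&0xf=0xf → %r15
  rs: (w>>2)&0xf=0x6 → %r6
off 0x12: read 40 5f as little → 0x5f40
  top 6b → 0x17 → incr [R]
  rd: (w>>6)&0xf=0xd → %r13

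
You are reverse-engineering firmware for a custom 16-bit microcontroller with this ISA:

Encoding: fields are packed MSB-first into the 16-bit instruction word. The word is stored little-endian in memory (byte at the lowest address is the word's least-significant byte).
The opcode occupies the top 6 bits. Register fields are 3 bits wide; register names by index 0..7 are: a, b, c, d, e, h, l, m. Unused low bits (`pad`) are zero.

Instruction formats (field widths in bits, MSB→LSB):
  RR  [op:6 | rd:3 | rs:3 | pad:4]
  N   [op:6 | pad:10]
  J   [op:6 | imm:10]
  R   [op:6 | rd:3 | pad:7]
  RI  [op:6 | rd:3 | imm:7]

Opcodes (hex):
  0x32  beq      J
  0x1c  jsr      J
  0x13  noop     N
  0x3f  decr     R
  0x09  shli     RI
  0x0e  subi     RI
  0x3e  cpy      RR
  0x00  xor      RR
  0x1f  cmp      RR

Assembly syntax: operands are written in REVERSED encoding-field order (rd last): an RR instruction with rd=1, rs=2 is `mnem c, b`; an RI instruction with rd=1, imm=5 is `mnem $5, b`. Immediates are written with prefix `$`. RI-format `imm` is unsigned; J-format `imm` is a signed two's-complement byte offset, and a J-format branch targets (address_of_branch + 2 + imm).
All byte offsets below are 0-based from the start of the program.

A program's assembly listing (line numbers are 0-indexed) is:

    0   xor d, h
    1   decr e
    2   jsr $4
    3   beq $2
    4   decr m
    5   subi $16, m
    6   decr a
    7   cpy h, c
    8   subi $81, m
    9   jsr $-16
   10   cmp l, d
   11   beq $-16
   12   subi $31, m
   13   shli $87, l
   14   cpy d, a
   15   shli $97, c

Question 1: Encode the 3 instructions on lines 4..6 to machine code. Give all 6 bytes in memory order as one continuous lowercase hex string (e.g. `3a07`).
80ff903b00fc

line 4 (decr): pack op=0x3f:6|rd=7:3|pad=0:7 = 0xff80; little→ 80 ff
line 5 (subi): pack op=0xe:6|rd=7:3|imm=16:7 = 0x3b90; little→ 90 3b
line 6 (decr): pack op=0x3f:6|rd=0:3|pad=0:7 = 0xfc00; little→ 00 fc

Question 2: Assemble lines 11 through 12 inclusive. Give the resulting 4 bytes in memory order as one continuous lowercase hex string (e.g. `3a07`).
f0cb9f3b

L11: beq op=0x32:6|imm=-16:10 ⇒ 0xcbf0 ⇒ little f0 cb
L12: subi op=0xe:6|rd=7:3|imm=31:7 ⇒ 0x3b9f ⇒ little 9f 3b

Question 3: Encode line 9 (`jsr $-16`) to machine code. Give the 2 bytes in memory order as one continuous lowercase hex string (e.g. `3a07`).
f073

L9: jsr op=0x1c:6|imm=-16:10 ⇒ 0x73f0 ⇒ little f0 73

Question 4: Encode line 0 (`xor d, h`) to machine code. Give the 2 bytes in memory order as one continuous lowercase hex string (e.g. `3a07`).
b002

0. xor fields op=0x0:6|rd=5:3|rs=3:3|pad=0:4 → word 02b0h → b0 02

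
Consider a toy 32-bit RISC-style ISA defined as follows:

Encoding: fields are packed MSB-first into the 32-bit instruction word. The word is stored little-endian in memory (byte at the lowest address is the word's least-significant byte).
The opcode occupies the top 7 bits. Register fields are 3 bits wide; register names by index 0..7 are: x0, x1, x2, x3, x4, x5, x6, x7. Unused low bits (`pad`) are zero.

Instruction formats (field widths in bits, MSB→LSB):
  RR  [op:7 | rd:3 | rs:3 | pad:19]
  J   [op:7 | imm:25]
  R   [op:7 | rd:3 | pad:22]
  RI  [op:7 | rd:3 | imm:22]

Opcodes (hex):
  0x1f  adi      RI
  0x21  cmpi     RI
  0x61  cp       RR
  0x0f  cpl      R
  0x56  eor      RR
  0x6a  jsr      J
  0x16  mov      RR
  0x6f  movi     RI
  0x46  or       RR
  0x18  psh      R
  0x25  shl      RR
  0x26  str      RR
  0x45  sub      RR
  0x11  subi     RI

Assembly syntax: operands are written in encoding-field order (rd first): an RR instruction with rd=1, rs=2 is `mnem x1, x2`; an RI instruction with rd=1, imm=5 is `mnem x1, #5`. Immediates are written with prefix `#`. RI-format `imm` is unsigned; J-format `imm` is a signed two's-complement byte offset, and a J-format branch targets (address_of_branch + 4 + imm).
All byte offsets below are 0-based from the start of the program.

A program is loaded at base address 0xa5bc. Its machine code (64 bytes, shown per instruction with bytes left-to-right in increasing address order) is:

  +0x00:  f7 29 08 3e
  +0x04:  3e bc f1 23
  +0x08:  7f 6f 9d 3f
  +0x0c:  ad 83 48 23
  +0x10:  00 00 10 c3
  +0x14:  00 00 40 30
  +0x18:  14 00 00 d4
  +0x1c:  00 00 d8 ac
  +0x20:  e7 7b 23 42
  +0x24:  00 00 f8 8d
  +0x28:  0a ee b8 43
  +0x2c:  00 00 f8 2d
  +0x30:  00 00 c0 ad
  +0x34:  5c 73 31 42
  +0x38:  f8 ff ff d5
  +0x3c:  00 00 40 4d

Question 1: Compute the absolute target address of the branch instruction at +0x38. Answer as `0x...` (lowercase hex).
0xa5f0

off 0x38: read f8 ff ff d5 as little → 0xd5fffff8
  top 7b → 0x6a → jsr [J]
  imm: (w>>0)&0x1ffffff=0x1fffff8 (s25→-8) → #-8
  target = base 0xa5bc + off 0x38 + 4 + imm -8 = 0xa5f0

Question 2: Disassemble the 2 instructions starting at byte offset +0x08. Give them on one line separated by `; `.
adi x6, #1929087; subi x5, #557997

[08] 7f 6f 9d 3f → 0x3f9d6f7f
  op=0x3f9d6f7f>>25=0x1f ⇒ adi (RI)
  rd: (w>>22)&0x7=0x6 → x6
  imm: (w>>0)&0x3fffff=0x1d6f7f → #1929087
[0c] ad 83 48 23 → 0x234883ad
  op=0x234883ad>>25=0x11 ⇒ subi (RI)
  rd: (w>>22)&0x7=0x5 → x5
  imm: (w>>0)&0x3fffff=0x883ad → #557997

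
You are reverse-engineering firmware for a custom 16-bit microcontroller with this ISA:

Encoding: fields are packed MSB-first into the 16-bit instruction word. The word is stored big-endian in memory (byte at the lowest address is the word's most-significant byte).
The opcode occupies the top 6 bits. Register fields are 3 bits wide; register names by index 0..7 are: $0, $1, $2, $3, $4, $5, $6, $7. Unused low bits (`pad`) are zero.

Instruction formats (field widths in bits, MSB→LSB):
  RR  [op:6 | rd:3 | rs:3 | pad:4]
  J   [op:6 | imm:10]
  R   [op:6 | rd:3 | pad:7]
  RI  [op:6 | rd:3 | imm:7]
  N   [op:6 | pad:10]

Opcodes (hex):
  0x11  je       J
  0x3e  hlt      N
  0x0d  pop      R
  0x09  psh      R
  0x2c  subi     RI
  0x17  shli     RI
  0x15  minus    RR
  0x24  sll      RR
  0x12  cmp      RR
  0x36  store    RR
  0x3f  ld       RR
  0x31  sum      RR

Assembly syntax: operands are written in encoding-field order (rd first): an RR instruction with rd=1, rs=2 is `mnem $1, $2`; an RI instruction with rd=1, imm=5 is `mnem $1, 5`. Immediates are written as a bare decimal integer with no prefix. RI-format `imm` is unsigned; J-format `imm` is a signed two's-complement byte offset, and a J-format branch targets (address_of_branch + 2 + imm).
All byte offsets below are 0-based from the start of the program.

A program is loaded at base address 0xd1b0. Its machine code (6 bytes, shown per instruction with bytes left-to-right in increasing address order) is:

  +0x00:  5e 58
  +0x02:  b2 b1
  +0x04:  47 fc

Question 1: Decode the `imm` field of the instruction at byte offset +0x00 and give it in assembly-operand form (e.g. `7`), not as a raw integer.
off 0x00: read 5e 58 as big → 0x5e58
  top 6b → 0x17 → shli [RI]
  rd@[9:7]=0x4 ⇒ $4
  imm@[6:0]=0x58 ⇒ 88

88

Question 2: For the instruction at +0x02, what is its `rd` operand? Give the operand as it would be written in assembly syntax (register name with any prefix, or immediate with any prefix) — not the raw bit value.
[02] b2 b1 → 0xb2b1
  top 6b → 0x2c → subi [RI]
  rd@[9:7]=0x5 ⇒ $5
  imm@[6:0]=0x31 ⇒ 49

$5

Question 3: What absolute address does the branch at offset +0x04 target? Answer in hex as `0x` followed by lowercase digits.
0xd1b2

off 0x04: read 47 fc as big → 0x47fc
  opcode bits[15:10]=0x11: je/J
  [9:0] imm=1020 (s10→-4) = -4
  target = base 0xd1b0 + off 0x04 + 2 + imm -4 = 0xd1b2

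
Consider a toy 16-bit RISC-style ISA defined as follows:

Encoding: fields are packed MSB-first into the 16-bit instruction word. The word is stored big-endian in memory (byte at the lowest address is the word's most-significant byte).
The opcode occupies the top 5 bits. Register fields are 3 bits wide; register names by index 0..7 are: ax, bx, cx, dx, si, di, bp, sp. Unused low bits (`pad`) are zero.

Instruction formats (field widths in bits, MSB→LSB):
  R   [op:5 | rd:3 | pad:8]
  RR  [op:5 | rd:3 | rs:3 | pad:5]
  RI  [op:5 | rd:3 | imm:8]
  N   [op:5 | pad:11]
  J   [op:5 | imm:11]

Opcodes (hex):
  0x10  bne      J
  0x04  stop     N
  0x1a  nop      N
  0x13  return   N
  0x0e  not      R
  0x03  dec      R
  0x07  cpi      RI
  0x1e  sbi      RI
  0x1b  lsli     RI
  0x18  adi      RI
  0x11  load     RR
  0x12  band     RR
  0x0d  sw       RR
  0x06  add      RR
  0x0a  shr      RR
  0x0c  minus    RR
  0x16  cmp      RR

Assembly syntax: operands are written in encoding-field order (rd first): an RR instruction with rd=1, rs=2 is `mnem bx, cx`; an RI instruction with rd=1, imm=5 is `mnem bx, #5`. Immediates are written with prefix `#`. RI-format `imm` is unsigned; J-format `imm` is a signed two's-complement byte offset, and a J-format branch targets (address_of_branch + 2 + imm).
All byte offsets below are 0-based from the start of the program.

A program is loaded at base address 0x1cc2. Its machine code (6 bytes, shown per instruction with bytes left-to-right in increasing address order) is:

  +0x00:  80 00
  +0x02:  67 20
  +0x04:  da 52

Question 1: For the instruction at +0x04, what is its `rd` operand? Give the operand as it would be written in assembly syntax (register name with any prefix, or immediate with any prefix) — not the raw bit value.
cx

@+04  big-endian(da 52) = 0xda52
  top 5b → 0x1b → lsli [RI]
  rd@[10:8]=0x2 ⇒ cx
  imm@[7:0]=0x52 ⇒ #82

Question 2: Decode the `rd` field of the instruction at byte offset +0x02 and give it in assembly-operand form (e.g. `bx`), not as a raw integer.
[02] 67 20 → 0x6720
  op=0x6720>>11=0xc ⇒ minus (RR)
  [10:8] rd=7 = sp
  [7:5] rs=1 = bx

sp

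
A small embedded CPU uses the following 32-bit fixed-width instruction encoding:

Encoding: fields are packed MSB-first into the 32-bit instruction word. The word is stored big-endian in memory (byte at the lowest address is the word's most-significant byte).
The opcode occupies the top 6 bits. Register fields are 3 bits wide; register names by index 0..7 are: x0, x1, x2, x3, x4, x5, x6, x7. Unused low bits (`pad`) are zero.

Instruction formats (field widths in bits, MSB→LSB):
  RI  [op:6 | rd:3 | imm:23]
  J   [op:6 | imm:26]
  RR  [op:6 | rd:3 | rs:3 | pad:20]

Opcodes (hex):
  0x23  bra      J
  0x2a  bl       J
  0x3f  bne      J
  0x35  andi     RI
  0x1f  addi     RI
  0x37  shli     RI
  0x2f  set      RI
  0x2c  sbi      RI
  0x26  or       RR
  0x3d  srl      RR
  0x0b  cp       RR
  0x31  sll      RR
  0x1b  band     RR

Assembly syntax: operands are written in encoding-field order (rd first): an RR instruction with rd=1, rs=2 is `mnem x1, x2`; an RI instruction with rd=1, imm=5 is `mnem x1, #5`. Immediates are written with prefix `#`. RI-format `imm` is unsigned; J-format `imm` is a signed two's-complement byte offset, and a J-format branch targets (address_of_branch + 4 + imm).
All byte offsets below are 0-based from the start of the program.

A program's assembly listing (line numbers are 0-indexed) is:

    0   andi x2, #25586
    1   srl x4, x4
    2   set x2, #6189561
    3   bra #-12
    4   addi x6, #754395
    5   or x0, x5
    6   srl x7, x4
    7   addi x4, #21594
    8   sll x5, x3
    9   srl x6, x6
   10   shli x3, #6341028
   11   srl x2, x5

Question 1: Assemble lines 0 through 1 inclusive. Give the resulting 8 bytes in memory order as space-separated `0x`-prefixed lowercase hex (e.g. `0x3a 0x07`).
0xd5 0x00 0x63 0xf2 0xf6 0x40 0x00 0x00

0. andi fields op=0x35:6|rd=2:3|imm=25586:23 → word d50063f2h → d5 00 63 f2
1. srl fields op=0x3d:6|rd=4:3|rs=4:3|pad=0:20 → word f6400000h → f6 40 00 00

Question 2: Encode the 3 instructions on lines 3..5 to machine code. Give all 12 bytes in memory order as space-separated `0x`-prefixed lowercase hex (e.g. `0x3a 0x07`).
3. bra fields op=0x23:6|imm=-12:26 → word 8ffffff4h → 8f ff ff f4
4. addi fields op=0x1f:6|rd=6:3|imm=754395:23 → word 7f0b82dbh → 7f 0b 82 db
5. or fields op=0x26:6|rd=0:3|rs=5:3|pad=0:20 → word 98500000h → 98 50 00 00

0x8f 0xff 0xff 0xf4 0x7f 0x0b 0x82 0xdb 0x98 0x50 0x00 0x00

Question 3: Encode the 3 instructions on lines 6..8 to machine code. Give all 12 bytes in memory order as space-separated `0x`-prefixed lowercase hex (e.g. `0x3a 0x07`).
6. srl fields op=0x3d:6|rd=7:3|rs=4:3|pad=0:20 → word f7c00000h → f7 c0 00 00
7. addi fields op=0x1f:6|rd=4:3|imm=21594:23 → word 7e00545ah → 7e 00 54 5a
8. sll fields op=0x31:6|rd=5:3|rs=3:3|pad=0:20 → word c6b00000h → c6 b0 00 00

0xf7 0xc0 0x00 0x00 0x7e 0x00 0x54 0x5a 0xc6 0xb0 0x00 0x00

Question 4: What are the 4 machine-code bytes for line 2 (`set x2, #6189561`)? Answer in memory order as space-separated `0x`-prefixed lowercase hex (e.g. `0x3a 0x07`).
L2: set op=0x2f:6|rd=2:3|imm=6189561:23 ⇒ 0xbd5e71f9 ⇒ big bd 5e 71 f9

0xbd 0x5e 0x71 0xf9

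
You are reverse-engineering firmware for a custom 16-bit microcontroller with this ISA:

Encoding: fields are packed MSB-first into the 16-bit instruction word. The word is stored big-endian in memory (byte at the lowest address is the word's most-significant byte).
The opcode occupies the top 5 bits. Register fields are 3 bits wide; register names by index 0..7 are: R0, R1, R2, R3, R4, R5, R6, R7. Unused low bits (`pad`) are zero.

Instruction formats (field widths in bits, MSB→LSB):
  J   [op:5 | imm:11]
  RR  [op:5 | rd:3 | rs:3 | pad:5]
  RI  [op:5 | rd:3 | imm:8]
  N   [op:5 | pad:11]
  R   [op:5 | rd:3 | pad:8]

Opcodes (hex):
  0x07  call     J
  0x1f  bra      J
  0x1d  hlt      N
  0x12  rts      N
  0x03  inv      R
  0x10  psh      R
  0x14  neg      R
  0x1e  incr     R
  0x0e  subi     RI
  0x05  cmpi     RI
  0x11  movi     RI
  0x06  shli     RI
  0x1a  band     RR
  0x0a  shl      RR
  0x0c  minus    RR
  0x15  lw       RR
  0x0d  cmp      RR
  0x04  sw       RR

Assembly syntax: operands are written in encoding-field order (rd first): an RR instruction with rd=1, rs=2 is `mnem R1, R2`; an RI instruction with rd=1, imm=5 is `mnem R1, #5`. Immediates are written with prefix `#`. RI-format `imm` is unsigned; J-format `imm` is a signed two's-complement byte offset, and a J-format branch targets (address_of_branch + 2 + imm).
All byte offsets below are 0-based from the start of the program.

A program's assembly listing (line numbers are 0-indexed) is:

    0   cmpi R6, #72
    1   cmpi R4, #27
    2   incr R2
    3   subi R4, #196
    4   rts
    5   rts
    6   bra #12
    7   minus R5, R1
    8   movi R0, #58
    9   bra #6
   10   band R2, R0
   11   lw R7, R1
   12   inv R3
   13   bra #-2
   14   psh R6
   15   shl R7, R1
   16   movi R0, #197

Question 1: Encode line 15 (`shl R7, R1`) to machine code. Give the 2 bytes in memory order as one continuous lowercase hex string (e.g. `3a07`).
line 15 (shl): pack op=0xa:5|rd=7:3|rs=1:3|pad=0:5 = 0x5720; big→ 57 20

5720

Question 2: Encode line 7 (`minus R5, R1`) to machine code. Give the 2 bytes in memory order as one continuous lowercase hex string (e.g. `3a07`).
L7: minus op=0xc:5|rd=5:3|rs=1:3|pad=0:5 ⇒ 0x6520 ⇒ big 65 20

6520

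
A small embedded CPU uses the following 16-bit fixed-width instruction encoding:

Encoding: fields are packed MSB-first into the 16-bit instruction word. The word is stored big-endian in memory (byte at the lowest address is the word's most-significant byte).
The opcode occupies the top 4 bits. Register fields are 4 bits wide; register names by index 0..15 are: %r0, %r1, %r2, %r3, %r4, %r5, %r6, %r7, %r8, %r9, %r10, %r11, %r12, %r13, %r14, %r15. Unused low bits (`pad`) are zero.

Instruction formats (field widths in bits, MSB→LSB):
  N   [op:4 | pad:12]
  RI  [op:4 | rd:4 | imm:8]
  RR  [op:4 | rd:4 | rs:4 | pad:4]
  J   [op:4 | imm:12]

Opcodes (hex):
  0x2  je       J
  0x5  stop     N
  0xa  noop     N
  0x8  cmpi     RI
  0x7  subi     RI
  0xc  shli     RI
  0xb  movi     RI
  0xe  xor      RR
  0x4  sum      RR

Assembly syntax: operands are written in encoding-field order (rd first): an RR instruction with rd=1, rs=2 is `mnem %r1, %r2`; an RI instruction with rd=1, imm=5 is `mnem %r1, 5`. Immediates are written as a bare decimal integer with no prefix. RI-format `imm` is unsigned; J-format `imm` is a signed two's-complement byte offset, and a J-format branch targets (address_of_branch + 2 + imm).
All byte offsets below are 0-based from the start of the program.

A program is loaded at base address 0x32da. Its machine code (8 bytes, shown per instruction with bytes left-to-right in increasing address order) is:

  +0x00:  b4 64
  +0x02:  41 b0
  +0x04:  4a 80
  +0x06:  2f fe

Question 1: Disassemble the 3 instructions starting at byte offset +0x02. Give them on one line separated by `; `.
off 0x02: read 41 b0 as big → 0x41b0
  op=0x41b0>>12=0x4 ⇒ sum (RR)
  [11:8] rd=1 = %r1
  [7:4] rs=11 = %r11
off 0x04: read 4a 80 as big → 0x4a80
  op=0x4a80>>12=0x4 ⇒ sum (RR)
  [11:8] rd=10 = %r10
  [7:4] rs=8 = %r8
off 0x06: read 2f fe as big → 0x2ffe
  op=0x2ffe>>12=0x2 ⇒ je (J)
  [11:0] imm=4094 (s12→-2) = -2

sum %r1, %r11; sum %r10, %r8; je -2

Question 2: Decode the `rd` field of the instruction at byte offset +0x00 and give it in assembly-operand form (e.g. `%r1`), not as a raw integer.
%r4

[00] b4 64 → 0xb464
  op=0xb464>>12=0xb ⇒ movi (RI)
  rd: (w>>8)&0xf=0x4 → %r4
  imm: (w>>0)&0xff=0x64 → 100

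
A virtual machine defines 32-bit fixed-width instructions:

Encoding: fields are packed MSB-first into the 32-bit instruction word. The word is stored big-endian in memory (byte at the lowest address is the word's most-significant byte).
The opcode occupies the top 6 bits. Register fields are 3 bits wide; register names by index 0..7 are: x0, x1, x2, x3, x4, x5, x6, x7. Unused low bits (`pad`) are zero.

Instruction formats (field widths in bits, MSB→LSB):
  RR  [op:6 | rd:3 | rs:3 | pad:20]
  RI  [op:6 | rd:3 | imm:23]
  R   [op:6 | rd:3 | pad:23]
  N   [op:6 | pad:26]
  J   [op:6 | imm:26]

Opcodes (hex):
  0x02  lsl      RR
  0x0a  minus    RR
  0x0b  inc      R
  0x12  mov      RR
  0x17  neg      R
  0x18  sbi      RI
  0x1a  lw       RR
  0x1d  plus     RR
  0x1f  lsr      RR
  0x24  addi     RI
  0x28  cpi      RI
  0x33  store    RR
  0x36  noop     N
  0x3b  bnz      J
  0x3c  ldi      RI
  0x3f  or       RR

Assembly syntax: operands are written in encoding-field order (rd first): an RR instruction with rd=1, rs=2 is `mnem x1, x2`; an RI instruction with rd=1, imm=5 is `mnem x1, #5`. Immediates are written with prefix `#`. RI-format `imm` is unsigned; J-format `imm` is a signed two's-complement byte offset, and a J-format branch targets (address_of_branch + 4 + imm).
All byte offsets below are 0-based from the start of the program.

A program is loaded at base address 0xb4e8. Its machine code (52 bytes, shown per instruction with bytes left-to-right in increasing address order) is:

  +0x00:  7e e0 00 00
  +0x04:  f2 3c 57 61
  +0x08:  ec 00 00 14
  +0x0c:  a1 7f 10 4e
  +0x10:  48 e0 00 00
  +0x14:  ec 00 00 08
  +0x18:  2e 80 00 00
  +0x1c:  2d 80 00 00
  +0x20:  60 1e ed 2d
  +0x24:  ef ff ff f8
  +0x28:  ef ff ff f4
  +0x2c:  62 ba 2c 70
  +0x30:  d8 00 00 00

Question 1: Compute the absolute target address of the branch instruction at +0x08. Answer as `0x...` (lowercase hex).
0xb508

off 0x08: read ec 00 00 14 as big → 0xec000014
  op=0xec000014>>26=0x3b ⇒ bnz (J)
  imm: (w>>0)&0x3ffffff=0x14 → #20
  target = base 0xb4e8 + off 0x08 + 4 + imm 20 = 0xb508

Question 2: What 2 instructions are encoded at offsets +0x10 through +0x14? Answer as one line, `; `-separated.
mov x1, x6; bnz #8

@+10  big-endian(48 e0 00 00) = 0x48e00000
  top 6b → 0x12 → mov [RR]
  [25:23] rd=1 = x1
  [22:20] rs=6 = x6
@+14  big-endian(ec 00 00 08) = 0xec000008
  top 6b → 0x3b → bnz [J]
  [25:0] imm=8 = #8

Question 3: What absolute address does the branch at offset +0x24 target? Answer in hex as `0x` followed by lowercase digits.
0xb508

[24] ef ff ff f8 → 0xeffffff8
  top 6b → 0x3b → bnz [J]
  imm: (w>>0)&0x3ffffff=0x3fffff8 (s26→-8) → #-8
  target = base 0xb4e8 + off 0x24 + 4 + imm -8 = 0xb508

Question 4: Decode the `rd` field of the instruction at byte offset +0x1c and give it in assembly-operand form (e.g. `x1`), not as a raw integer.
x3

off 0x1c: read 2d 80 00 00 as big → 0x2d800000
  top 6b → 0xb → inc [R]
  rd: (w>>23)&0x7=0x3 → x3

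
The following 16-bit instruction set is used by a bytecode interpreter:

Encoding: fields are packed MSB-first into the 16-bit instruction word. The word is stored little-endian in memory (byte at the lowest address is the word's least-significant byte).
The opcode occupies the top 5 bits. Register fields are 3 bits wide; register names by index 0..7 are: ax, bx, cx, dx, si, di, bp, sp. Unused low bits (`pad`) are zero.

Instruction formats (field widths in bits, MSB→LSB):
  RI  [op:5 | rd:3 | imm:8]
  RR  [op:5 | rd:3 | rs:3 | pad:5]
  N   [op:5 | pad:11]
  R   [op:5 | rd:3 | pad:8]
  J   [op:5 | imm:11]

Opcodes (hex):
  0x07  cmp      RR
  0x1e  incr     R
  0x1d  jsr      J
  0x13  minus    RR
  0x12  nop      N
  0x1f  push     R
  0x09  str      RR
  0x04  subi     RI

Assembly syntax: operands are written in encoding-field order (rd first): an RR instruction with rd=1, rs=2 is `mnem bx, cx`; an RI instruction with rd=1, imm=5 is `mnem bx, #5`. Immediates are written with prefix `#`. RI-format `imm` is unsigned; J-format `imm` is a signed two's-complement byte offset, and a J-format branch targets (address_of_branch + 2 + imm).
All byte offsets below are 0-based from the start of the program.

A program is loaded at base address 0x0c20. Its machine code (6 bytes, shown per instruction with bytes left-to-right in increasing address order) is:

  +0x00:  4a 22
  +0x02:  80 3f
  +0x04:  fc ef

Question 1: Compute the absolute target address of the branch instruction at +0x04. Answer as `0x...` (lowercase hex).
0x0c22

@+04  little-endian(fc ef) = 0xeffc
  opcode bits[15:11]=0x1d: jsr/J
  imm@[10:0]=0x7fc (s11→-4) ⇒ #-4
  target = base 0x0c20 + off 0x04 + 2 + imm -4 = 0x0c22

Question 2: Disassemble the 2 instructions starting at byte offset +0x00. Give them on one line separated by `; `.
off 0x00: read 4a 22 as little → 0x224a
  op=0x224a>>11=0x4 ⇒ subi (RI)
  rd@[10:8]=0x2 ⇒ cx
  imm@[7:0]=0x4a ⇒ #74
off 0x02: read 80 3f as little → 0x3f80
  op=0x3f80>>11=0x7 ⇒ cmp (RR)
  rd@[10:8]=0x7 ⇒ sp
  rs@[7:5]=0x4 ⇒ si

subi cx, #74; cmp sp, si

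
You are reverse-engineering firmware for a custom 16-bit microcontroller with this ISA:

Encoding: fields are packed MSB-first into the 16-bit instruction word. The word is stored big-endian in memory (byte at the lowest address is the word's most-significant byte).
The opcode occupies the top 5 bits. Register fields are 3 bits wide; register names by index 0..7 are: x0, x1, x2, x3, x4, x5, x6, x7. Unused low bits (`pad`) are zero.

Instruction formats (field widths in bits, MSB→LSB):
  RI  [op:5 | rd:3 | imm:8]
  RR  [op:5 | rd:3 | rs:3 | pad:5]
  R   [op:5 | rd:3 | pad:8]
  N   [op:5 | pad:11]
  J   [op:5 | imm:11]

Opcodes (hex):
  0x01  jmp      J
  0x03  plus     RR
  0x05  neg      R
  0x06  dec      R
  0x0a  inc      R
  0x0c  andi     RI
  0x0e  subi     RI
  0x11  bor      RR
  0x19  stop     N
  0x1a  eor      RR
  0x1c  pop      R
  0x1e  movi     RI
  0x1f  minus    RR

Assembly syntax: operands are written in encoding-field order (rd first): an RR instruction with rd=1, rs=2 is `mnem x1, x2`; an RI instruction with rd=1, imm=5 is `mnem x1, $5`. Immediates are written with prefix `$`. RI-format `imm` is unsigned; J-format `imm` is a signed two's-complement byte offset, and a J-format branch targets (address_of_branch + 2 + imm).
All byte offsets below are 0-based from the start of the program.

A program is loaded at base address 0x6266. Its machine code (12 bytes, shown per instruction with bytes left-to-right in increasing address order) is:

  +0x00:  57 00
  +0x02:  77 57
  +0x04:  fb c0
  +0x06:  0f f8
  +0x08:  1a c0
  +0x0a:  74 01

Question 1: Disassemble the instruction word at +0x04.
off 0x04: read fb c0 as big → 0xfbc0
  top 5b → 0x1f → minus [RR]
  rd: (w>>8)&0x7=0x3 → x3
  rs: (w>>5)&0x7=0x6 → x6

minus x3, x6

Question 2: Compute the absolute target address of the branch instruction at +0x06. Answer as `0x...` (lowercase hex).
0x6266

@+06  big-endian(0f f8) = 0x0ff8
  top 5b → 0x1 → jmp [J]
  imm@[10:0]=0x7f8 (s11→-8) ⇒ $-8
  target = base 0x6266 + off 0x06 + 2 + imm -8 = 0x6266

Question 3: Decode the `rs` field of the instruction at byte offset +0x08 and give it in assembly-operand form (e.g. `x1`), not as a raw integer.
x6

off 0x08: read 1a c0 as big → 0x1ac0
  opcode bits[15:11]=0x3: plus/RR
  rd: (w>>8)&0x7=0x2 → x2
  rs: (w>>5)&0x7=0x6 → x6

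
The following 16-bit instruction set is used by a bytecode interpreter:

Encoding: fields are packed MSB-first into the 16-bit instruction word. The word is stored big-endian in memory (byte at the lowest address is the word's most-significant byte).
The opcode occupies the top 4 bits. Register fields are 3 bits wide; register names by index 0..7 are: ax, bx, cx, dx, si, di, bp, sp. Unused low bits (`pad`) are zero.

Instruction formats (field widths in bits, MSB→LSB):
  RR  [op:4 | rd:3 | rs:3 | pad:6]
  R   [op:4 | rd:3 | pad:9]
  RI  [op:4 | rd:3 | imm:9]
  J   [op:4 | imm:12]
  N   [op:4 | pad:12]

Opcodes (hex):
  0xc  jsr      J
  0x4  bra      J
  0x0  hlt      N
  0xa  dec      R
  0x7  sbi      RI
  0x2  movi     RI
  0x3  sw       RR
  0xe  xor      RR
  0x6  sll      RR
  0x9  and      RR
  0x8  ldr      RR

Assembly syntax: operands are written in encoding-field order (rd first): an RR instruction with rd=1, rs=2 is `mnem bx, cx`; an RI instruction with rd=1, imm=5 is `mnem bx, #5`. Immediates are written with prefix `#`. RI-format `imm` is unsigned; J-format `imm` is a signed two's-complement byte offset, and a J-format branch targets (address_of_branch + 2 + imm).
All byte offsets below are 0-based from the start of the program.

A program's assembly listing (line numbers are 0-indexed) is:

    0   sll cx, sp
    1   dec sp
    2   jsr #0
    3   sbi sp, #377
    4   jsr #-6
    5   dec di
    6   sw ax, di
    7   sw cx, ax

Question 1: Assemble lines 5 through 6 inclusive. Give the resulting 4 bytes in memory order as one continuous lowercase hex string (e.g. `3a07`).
aa003140

L5: dec op=0xa:4|rd=5:3|pad=0:9 ⇒ 0xaa00 ⇒ big aa 00
L6: sw op=0x3:4|rd=0:3|rs=5:3|pad=0:6 ⇒ 0x3140 ⇒ big 31 40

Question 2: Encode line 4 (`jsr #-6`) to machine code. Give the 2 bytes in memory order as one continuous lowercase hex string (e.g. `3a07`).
line 4 (jsr): pack op=0xc:4|imm=-6:12 = 0xcffa; big→ cf fa

cffa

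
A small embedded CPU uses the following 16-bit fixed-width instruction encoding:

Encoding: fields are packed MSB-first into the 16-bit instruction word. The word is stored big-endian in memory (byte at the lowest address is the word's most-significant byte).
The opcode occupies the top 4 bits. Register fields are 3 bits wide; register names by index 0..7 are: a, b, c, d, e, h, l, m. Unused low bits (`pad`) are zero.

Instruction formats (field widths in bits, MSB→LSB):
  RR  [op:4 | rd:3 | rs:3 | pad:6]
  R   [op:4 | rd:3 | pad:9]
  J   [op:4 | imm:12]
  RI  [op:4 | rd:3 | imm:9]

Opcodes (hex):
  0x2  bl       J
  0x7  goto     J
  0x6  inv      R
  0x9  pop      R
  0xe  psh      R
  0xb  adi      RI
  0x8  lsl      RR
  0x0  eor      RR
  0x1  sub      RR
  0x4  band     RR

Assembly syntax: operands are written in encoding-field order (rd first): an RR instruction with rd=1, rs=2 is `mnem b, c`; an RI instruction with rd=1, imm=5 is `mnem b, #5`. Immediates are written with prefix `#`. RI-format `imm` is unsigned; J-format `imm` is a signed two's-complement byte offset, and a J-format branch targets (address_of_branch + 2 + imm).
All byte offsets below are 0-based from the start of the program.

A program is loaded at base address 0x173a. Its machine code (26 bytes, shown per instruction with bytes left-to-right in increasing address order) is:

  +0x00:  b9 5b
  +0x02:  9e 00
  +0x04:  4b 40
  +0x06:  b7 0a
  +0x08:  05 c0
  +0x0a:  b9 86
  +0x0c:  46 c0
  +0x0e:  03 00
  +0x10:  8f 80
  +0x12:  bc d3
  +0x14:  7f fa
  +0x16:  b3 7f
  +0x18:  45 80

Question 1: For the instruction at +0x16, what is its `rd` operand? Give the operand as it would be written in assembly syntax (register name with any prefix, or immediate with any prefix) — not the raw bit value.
@+16  big-endian(b3 7f) = 0xb37f
  opcode bits[15:12]=0xb: adi/RI
  rd: (w>>9)&0x7=0x1 → b
  imm: (w>>0)&0x1ff=0x17f → #383

b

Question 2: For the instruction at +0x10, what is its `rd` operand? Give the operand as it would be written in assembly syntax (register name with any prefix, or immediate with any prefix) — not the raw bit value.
[10] 8f 80 → 0x8f80
  opcode bits[15:12]=0x8: lsl/RR
  [11:9] rd=7 = m
  [8:6] rs=6 = l

m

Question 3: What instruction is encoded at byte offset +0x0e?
eor b, e

@+0e  big-endian(03 00) = 0x0300
  opcode bits[15:12]=0x0: eor/RR
  rd@[11:9]=0x1 ⇒ b
  rs@[8:6]=0x4 ⇒ e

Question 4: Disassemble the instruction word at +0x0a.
@+0a  big-endian(b9 86) = 0xb986
  top 4b → 0xb → adi [RI]
  [11:9] rd=4 = e
  [8:0] imm=390 = #390

adi e, #390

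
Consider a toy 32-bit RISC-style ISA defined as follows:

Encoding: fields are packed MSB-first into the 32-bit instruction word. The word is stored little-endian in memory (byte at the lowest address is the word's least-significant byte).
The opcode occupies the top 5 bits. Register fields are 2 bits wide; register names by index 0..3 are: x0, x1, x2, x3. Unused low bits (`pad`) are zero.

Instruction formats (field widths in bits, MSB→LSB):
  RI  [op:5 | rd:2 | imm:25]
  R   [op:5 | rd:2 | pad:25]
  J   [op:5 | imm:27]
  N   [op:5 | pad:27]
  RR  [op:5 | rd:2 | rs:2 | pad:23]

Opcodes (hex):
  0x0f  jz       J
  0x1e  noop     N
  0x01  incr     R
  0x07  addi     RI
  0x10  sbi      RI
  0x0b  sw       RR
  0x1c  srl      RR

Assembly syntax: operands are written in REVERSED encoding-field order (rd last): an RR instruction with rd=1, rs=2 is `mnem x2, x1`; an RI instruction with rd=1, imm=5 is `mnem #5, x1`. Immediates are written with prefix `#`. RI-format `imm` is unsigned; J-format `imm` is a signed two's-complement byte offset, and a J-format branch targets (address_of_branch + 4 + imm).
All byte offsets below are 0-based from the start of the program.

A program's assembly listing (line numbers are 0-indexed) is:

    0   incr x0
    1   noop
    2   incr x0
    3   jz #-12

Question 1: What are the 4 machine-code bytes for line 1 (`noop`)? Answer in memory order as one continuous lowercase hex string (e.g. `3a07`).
L1: noop op=0x1e:5|pad=0:27 ⇒ 0xf0000000 ⇒ little 00 00 00 f0

000000f0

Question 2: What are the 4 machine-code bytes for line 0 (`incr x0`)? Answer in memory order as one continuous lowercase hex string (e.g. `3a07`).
00000008

0. incr fields op=0x1:5|rd=0:2|pad=0:25 → word 08000000h → 00 00 00 08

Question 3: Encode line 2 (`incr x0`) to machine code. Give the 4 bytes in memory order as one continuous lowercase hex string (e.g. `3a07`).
L2: incr op=0x1:5|rd=0:2|pad=0:25 ⇒ 0x08000000 ⇒ little 00 00 00 08

00000008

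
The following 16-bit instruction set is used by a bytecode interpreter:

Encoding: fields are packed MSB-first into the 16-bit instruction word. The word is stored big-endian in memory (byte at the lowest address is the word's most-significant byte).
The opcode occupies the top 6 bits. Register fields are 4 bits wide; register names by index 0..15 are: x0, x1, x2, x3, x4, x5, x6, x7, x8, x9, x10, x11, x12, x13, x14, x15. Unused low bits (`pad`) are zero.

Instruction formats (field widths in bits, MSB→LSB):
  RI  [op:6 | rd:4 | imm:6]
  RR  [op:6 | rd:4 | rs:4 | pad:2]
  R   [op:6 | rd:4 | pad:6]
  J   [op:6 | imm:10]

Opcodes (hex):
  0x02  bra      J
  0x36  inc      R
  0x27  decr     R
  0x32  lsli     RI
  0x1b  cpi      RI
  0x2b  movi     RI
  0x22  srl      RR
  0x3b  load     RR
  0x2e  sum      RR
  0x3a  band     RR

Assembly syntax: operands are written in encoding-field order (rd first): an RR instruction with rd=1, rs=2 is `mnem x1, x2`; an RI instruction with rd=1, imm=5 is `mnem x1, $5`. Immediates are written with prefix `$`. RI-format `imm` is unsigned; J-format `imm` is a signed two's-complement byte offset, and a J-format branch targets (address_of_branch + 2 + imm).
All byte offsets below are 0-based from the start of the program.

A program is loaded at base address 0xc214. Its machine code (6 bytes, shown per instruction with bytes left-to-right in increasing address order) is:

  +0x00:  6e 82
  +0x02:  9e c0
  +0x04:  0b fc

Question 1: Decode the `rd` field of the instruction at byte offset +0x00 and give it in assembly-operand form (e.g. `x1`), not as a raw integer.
off 0x00: read 6e 82 as big → 0x6e82
  top 6b → 0x1b → cpi [RI]
  rd: (w>>6)&0xf=0xa → x10
  imm: (w>>0)&0x3f=0x2 → $2

x10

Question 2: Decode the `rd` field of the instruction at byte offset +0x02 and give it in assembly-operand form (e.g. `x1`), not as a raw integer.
x11

+0x02: 9e c0 ⇒ word 0x9ec0 (big)
  op=0x9ec0>>10=0x27 ⇒ decr (R)
  rd@[9:6]=0xb ⇒ x11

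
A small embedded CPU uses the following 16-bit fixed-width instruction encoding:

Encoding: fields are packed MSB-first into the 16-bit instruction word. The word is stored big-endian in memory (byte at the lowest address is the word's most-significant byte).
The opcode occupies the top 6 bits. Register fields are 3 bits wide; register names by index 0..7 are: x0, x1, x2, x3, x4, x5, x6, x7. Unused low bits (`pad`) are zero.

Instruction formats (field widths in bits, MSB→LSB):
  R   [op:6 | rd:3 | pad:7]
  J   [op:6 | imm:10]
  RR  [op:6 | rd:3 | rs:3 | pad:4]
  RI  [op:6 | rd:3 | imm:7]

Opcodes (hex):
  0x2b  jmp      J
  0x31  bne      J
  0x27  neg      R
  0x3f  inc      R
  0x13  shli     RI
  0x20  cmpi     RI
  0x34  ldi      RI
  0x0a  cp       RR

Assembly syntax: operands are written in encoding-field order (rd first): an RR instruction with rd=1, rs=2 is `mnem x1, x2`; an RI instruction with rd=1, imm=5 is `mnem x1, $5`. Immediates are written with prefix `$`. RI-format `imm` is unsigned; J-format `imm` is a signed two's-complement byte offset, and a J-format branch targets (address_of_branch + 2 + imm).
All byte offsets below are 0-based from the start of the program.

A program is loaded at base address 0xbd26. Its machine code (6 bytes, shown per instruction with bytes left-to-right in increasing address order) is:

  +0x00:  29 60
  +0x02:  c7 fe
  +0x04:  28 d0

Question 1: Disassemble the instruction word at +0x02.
off 0x02: read c7 fe as big → 0xc7fe
  opcode bits[15:10]=0x31: bne/J
  imm@[9:0]=0x3fe (s10→-2) ⇒ $-2

bne $-2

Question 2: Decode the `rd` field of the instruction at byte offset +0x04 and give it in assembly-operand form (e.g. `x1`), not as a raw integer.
[04] 28 d0 → 0x28d0
  opcode bits[15:10]=0xa: cp/RR
  rd@[9:7]=0x1 ⇒ x1
  rs@[6:4]=0x5 ⇒ x5

x1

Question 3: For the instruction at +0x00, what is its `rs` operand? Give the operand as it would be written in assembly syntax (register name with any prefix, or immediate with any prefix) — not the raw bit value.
@+00  big-endian(29 60) = 0x2960
  opcode bits[15:10]=0xa: cp/RR
  rd: (w>>7)&0x7=0x2 → x2
  rs: (w>>4)&0x7=0x6 → x6

x6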